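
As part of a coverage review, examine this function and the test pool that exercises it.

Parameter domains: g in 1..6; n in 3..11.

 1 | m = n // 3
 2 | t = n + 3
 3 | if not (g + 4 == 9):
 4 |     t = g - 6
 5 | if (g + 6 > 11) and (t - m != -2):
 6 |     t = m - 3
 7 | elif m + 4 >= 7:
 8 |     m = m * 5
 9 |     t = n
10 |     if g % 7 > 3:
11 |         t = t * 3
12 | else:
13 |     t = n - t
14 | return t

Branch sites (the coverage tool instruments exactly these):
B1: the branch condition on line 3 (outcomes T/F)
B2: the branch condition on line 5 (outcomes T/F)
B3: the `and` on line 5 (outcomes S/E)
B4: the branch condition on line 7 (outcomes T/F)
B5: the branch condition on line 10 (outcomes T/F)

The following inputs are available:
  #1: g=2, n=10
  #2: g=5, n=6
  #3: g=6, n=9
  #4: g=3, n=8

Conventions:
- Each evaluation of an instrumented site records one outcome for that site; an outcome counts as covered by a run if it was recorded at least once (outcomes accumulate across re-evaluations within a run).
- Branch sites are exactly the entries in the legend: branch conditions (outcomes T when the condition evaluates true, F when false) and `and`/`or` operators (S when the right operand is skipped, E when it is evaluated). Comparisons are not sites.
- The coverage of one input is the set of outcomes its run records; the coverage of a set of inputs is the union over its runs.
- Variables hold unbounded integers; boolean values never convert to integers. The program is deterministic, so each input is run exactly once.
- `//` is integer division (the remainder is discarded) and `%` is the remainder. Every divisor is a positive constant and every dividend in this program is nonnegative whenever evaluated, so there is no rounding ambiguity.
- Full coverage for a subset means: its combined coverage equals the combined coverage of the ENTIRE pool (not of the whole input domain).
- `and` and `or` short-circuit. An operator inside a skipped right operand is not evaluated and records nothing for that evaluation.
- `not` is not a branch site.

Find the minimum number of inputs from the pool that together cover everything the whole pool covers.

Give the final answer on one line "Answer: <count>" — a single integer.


#1 (g=2, n=10) -> covered: B1=T, B2=F, B3=S, B4=T, B5=F
#2 (g=5, n=6) -> covered: B1=F, B2=F, B3=S, B4=F
#3 (g=6, n=9) -> covered: B1=T, B2=T, B3=E
#4 (g=3, n=8) -> covered: B1=T, B2=F, B3=S, B4=F
together the pool reaches 9 outcomes: B1=T, B1=F, B2=T, B2=F, B3=S, B3=E, B4=T, B4=F, B5=F
checked all size-1 subsets: none covers 9 outcomes (max 5/9)
checked all size-2 subsets: none covers 9 outcomes (max 7/9)
the canonical winner is {1, 2, 3}: size 3, full 9-outcome coverage, earliest index list among size-3 covers
Answer: 3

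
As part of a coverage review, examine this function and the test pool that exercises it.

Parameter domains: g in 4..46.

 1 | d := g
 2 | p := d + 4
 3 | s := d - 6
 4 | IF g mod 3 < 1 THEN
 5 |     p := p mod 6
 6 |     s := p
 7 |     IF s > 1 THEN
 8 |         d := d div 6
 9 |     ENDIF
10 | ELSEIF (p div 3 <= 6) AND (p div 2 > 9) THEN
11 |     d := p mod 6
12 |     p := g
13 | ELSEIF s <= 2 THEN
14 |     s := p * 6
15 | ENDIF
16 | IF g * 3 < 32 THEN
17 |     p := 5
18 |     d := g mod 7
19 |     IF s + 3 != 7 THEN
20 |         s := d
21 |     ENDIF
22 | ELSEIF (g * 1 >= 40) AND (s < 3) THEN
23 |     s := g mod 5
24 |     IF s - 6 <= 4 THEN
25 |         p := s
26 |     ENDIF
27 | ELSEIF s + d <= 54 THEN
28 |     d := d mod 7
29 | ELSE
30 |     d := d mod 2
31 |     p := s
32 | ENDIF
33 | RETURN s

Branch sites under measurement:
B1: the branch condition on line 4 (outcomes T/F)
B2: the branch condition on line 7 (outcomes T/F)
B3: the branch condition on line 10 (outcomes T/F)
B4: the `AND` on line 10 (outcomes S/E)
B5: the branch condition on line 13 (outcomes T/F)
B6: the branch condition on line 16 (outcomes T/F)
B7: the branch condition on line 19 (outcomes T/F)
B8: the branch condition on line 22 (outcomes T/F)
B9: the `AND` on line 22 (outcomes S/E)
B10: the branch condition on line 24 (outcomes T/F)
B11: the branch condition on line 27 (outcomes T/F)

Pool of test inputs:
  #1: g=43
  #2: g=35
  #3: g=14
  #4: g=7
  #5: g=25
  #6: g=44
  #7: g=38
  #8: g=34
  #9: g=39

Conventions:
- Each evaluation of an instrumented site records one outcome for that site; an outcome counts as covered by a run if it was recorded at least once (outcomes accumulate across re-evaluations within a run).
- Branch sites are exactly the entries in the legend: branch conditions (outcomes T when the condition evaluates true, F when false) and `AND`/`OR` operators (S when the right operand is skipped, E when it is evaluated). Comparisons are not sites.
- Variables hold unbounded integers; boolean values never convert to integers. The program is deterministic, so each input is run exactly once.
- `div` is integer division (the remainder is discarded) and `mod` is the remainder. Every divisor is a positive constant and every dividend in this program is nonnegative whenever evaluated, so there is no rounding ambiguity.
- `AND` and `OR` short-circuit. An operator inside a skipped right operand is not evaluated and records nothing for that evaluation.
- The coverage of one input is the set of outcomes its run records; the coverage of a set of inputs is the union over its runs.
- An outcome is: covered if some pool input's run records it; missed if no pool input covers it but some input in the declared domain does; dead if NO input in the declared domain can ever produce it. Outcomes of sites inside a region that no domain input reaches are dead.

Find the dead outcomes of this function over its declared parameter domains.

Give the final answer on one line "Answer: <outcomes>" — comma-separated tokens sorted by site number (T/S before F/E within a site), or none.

sweeping the full domain (43 inputs) for each outcome:
  B10=F: zero occurrences over every domain input -> dead
  reachable outcomes have witnesses, e.g. B1=T (e.g. g=6), B1=F (e.g. g=4), B2=T (e.g. g=6), B2=F (e.g. g=9)

Answer: B10=F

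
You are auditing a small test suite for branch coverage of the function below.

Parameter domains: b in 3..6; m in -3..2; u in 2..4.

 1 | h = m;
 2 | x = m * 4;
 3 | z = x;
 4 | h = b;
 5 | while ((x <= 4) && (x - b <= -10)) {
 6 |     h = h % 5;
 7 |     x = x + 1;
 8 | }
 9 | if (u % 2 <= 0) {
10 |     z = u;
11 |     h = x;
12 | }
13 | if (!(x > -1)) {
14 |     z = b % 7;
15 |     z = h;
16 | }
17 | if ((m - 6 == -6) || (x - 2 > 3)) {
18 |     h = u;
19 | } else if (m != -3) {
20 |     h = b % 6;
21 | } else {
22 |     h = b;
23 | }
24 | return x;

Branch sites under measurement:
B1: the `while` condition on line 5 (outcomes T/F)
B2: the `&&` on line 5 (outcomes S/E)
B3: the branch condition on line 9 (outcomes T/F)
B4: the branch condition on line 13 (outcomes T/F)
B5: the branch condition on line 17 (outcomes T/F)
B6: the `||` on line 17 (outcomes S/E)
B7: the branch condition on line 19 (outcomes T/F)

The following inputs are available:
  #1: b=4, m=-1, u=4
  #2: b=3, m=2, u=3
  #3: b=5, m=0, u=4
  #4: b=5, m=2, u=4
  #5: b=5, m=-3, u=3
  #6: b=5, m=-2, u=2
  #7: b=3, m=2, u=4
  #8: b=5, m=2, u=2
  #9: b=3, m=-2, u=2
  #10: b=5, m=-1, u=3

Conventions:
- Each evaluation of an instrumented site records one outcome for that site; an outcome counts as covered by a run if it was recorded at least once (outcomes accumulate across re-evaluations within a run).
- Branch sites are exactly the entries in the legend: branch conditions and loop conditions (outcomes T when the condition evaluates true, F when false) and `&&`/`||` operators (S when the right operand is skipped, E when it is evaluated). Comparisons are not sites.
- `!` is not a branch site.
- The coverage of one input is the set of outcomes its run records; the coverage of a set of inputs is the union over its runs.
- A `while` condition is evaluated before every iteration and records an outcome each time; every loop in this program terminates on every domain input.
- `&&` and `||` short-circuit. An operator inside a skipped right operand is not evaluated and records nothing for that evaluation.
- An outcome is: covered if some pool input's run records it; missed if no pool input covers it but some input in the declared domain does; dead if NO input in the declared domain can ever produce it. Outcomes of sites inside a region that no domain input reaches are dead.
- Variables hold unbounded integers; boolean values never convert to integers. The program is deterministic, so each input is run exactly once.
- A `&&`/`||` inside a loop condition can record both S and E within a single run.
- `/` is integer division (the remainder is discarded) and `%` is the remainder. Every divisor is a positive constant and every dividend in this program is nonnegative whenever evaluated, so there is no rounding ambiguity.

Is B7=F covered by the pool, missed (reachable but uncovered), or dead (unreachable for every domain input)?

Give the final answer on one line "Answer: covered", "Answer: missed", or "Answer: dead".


B7=F is recorded by pool input(s) 5 -> covered
Answer: covered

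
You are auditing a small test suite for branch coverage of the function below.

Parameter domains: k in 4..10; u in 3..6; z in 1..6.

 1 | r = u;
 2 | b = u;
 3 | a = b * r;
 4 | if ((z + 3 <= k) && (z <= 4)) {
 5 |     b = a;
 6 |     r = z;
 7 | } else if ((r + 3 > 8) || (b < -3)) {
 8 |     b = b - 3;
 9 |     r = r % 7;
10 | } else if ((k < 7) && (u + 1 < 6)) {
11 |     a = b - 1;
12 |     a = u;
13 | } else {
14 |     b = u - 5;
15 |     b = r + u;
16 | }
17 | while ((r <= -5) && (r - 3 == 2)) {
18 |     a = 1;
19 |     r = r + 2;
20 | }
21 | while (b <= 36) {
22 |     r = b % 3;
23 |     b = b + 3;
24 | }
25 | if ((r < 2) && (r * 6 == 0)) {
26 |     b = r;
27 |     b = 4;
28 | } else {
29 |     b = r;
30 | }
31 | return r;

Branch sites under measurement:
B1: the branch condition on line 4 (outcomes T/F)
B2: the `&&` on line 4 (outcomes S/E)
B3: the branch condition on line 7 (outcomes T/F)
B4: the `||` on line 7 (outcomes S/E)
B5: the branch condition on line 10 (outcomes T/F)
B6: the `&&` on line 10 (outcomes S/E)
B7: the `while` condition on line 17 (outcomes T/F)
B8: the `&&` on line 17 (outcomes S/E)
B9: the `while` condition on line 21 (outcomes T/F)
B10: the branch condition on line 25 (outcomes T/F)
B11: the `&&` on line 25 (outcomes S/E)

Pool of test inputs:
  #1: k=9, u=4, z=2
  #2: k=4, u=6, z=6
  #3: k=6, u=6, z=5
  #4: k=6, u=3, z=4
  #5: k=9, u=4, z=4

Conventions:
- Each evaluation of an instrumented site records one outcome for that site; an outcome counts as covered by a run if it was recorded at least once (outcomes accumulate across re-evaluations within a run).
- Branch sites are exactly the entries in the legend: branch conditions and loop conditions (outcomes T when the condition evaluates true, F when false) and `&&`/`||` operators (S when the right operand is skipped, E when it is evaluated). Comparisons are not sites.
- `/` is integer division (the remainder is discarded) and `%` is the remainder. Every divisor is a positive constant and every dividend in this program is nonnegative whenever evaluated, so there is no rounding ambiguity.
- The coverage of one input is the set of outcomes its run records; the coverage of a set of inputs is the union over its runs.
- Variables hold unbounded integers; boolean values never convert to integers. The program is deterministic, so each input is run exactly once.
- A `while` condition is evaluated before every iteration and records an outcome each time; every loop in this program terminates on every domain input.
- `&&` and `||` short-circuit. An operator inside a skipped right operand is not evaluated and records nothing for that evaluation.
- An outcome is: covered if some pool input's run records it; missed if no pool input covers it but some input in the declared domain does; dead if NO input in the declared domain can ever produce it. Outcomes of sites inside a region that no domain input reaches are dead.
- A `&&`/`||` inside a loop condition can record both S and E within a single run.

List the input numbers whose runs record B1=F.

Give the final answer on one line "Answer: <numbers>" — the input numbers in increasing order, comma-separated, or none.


input #1 (k=9, u=4, z=2): misses B1=F
input #2 (k=4, u=6, z=6): covers B1=F
input #3 (k=6, u=6, z=5): covers B1=F
input #4 (k=6, u=3, z=4): covers B1=F
input #5 (k=9, u=4, z=4): misses B1=F
Answer: 2, 3, 4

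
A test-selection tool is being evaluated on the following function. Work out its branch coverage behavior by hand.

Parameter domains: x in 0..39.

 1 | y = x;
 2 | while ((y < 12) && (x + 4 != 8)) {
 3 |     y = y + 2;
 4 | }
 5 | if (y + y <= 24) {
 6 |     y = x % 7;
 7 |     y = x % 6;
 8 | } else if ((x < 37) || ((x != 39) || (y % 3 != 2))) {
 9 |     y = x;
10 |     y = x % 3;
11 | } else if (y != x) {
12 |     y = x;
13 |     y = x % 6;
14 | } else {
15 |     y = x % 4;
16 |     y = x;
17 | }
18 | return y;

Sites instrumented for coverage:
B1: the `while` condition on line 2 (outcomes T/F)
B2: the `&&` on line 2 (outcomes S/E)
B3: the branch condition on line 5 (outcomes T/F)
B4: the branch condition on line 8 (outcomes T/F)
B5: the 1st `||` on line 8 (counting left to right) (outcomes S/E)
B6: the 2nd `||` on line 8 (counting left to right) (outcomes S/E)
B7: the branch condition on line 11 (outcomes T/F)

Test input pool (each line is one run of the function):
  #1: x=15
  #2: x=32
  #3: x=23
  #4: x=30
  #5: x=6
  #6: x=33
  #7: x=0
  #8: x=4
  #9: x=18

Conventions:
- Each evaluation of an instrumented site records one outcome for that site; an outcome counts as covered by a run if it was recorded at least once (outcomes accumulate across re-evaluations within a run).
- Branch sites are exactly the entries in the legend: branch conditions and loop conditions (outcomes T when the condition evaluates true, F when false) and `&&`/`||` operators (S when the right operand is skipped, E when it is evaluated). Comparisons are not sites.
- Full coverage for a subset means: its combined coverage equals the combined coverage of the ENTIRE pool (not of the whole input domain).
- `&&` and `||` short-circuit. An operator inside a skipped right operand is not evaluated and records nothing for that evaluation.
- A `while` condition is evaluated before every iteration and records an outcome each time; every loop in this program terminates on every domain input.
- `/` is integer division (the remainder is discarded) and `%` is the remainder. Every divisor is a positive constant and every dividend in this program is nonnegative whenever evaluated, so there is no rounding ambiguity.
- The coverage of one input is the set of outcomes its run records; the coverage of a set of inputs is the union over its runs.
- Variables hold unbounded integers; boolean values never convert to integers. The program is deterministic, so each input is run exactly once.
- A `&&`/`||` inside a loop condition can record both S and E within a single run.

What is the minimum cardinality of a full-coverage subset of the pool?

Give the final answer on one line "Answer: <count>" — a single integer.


input #1 (x=15): covers B1=F, B2=S, B3=F, B4=T, B5=S
input #2 (x=32): covers B1=F, B2=S, B3=F, B4=T, B5=S
input #3 (x=23): covers B1=F, B2=S, B3=F, B4=T, B5=S
input #4 (x=30): covers B1=F, B2=S, B3=F, B4=T, B5=S
input #5 (x=6): covers B1=T, B1=F, B2=S, B2=E, B3=T
input #6 (x=33): covers B1=F, B2=S, B3=F, B4=T, B5=S
input #7 (x=0): covers B1=T, B1=F, B2=S, B2=E, B3=T
input #8 (x=4): covers B1=F, B2=E, B3=T
input #9 (x=18): covers B1=F, B2=S, B3=F, B4=T, B5=S
pool-wide coverage (8 outcomes): B1=T, B1=F, B2=S, B2=E, B3=T, B3=F, B4=T, B5=S
every size-1 subset falls short of the 8 outcomes (best: 5/8)
inputs {1, 5} (size 2) cover everything; no size-2 subset with a lexicographically smaller index list covers all 8
Answer: 2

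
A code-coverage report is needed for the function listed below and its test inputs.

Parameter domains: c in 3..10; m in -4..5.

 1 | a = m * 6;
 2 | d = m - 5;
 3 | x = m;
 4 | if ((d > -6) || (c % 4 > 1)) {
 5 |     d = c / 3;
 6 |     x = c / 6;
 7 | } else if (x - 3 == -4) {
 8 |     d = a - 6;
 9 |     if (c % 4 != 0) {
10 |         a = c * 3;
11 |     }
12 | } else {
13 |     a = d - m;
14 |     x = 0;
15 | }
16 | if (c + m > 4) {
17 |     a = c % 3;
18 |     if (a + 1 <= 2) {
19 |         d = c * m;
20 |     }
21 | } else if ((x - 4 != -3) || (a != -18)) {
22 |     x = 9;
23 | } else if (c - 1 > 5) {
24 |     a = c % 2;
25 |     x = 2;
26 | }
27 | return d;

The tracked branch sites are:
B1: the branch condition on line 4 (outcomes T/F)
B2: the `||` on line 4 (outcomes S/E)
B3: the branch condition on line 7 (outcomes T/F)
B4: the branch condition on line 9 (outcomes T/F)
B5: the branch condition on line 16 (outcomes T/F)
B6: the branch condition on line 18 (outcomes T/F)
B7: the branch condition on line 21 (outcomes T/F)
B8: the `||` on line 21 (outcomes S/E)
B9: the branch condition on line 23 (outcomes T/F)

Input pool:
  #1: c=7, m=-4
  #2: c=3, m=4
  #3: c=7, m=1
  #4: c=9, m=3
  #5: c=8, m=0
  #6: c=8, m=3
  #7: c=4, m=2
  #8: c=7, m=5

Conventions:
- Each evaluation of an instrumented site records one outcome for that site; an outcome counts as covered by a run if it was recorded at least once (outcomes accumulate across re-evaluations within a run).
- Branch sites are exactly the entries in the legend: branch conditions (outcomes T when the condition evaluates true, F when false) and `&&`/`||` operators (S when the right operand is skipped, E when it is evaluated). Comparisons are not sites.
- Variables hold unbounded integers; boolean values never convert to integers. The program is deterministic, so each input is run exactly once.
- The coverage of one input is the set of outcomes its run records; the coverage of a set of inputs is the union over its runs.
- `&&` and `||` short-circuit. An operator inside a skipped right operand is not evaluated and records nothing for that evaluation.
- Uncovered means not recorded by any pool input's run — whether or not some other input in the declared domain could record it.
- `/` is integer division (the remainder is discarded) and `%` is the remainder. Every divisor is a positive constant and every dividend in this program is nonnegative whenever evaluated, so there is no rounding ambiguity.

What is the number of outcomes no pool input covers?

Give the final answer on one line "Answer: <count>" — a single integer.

input #1 (c=7, m=-4): events B2->E, B1->T, B5->F, B8->E, B7->T; covers B1=T, B2=E, B5=F, B7=T, B8=E
input #2 (c=3, m=4): events B2->S, B1->T, B5->T, B6->T; covers B1=T, B2=S, B5=T, B6=T
input #3 (c=7, m=1): events B2->S, B1->T, B5->T, B6->T; covers B1=T, B2=S, B5=T, B6=T
input #4 (c=9, m=3): events B2->S, B1->T, B5->T, B6->T; covers B1=T, B2=S, B5=T, B6=T
input #5 (c=8, m=0): events B2->S, B1->T, B5->T, B6->F; covers B1=T, B2=S, B5=T, B6=F
input #6 (c=8, m=3): events B2->S, B1->T, B5->T, B6->F; covers B1=T, B2=S, B5=T, B6=F
input #7 (c=4, m=2): events B2->S, B1->T, B5->T, B6->T; covers B1=T, B2=S, B5=T, B6=T
input #8 (c=7, m=5): events B2->S, B1->T, B5->T, B6->T; covers B1=T, B2=S, B5=T, B6=T
union over the pool: B1=T, B2=S, B2=E, B5=T, B5=F, B6=T, B6=F, B7=T, B8=E
uncovered (9 of 18): B1=F, B3=T, B3=F, B4=T, B4=F, B7=F, B8=S, B9=T, B9=F

Answer: 9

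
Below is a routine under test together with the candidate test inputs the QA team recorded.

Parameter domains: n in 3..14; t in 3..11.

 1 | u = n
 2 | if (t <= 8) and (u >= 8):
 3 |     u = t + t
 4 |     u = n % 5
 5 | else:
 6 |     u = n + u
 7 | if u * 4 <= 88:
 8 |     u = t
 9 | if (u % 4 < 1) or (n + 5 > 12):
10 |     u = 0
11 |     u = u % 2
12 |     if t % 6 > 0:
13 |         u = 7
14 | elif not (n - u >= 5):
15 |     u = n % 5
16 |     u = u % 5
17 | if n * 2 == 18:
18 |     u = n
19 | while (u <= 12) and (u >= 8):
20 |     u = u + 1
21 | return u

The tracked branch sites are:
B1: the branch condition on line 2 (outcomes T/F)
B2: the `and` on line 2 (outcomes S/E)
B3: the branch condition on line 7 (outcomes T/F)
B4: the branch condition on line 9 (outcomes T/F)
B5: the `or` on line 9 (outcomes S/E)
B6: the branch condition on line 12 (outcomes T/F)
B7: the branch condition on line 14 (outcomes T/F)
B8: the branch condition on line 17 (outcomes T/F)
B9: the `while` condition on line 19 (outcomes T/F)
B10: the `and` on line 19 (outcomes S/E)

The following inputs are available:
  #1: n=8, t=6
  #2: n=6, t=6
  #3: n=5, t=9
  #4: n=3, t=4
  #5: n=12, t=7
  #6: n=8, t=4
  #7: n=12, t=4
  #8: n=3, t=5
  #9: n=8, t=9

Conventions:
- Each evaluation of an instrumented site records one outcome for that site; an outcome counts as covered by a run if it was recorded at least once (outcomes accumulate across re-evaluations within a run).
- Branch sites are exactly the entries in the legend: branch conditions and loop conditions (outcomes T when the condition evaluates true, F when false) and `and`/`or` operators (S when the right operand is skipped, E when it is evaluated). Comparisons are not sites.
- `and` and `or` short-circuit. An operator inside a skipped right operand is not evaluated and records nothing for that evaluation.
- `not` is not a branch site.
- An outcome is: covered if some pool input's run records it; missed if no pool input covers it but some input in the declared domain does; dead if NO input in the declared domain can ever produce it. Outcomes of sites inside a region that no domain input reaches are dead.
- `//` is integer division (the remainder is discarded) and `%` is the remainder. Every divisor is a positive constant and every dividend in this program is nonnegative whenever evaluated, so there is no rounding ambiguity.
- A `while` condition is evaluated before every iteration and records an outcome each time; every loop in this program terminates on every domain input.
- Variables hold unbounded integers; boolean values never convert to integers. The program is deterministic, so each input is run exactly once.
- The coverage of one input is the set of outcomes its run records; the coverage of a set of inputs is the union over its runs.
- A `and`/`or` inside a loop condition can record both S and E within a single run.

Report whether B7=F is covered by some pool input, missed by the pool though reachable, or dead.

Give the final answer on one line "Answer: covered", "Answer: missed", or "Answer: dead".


no pool input records B7=F
checking all 108 inputs in the declared domain: B7=F is never recorded -> dead
Answer: dead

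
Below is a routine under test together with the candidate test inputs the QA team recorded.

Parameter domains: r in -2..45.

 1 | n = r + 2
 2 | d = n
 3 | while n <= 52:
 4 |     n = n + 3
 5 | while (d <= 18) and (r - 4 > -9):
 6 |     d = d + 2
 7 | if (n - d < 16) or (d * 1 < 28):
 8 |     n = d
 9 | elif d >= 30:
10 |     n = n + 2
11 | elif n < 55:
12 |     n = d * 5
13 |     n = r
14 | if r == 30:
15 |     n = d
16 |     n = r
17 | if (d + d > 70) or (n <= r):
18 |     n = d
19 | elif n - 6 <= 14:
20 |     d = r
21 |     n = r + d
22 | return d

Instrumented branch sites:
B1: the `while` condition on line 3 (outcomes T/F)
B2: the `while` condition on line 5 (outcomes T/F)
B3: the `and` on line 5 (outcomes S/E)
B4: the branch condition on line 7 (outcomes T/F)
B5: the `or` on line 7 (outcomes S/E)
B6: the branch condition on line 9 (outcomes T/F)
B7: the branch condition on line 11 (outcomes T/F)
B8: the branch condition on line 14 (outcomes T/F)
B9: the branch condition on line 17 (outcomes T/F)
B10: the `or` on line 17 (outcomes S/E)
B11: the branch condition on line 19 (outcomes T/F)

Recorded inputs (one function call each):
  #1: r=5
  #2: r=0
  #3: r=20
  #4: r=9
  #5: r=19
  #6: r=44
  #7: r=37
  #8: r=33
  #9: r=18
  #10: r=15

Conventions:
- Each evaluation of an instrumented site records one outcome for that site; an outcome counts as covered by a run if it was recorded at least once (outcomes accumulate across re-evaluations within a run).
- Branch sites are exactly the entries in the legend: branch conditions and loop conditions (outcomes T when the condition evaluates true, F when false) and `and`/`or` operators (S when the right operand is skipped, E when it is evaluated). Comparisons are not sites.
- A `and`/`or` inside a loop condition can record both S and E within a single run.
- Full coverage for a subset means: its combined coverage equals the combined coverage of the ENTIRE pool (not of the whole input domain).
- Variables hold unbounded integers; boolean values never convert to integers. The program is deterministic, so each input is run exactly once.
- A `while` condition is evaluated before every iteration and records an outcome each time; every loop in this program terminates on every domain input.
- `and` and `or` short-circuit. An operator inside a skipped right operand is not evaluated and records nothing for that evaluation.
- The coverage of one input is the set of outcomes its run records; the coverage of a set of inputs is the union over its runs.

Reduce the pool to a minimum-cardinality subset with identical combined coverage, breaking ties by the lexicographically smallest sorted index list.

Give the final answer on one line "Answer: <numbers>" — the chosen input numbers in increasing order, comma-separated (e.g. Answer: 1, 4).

#1 (r=5) -> B1->T, B1->T, B1->T, B1->T, B1->T, B1->T, B1->T, B1->T, B1->T, B1->T, B1->T, B1->T, B1->T, B1->T, ...; covered: B1=T, B1=F, B2=T, B2=F, B3=S, B3=E, B4=T, B5=E, B8=F, B9=F, B10=E, B11=T
#2 (r=0) -> B1->T, B1->T, B1->T, B1->T, B1->T, B1->T, B1->T, B1->T, B1->T, B1->T, B1->T, B1->T, B1->T, B1->T, ...; covered: B1=T, B1=F, B2=T, B2=F, B3=S, B3=E, B4=T, B5=E, B8=F, B9=F, B10=E, B11=T
#3 (r=20) -> B1->T, B1->T, B1->T, B1->T, B1->T, B1->T, B1->T, B1->T, B1->T, B1->T, B1->T, B1->F, B3->S, B2->F, ...; covered: B1=T, B1=F, B2=F, B3=S, B4=T, B5=E, B8=F, B9=F, B10=E, B11=F
#4 (r=9) -> B1->T, B1->T, B1->T, B1->T, B1->T, B1->T, B1->T, B1->T, B1->T, B1->T, B1->T, B1->T, B1->T, B1->T, ...; covered: B1=T, B1=F, B2=T, B2=F, B3=S, B3=E, B4=T, B5=E, B8=F, B9=F, B10=E, B11=T
#5 (r=19) -> B1->T, B1->T, B1->T, B1->T, B1->T, B1->T, B1->T, B1->T, B1->T, B1->T, B1->T, B1->F, B3->S, B2->F, ...; covered: B1=T, B1=F, B2=F, B3=S, B4=T, B5=E, B8=F, B9=F, B10=E, B11=F
#6 (r=44) -> B1->T, B1->T, B1->T, B1->F, B3->S, B2->F, B5->S, B4->T, B8->F, B10->S, B9->T; covered: B1=T, B1=F, B2=F, B3=S, B4=T, B5=S, B8=F, B9=T, B10=S
#7 (r=37) -> B1->T, B1->T, B1->T, B1->T, B1->T, B1->F, B3->S, B2->F, B5->S, B4->T, B8->F, B10->S, B9->T; covered: B1=T, B1=F, B2=F, B3=S, B4=T, B5=S, B8=F, B9=T, B10=S
#8 (r=33) -> B1->T, B1->T, B1->T, B1->T, B1->T, B1->T, B1->F, B3->S, B2->F, B5->E, B4->F, B6->T, B8->F, B10->E, ...; covered: B1=T, B1=F, B2=F, B3=S, B4=F, B5=E, B6=T, B8=F, B9=F, B10=E, B11=F
#9 (r=18) -> B1->T, B1->T, B1->T, B1->T, B1->T, B1->T, B1->T, B1->T, B1->T, B1->T, B1->T, B1->F, B3->S, B2->F, ...; covered: B1=T, B1=F, B2=F, B3=S, B4=T, B5=E, B8=F, B9=F, B10=E, B11=T
#10 (r=15) -> B1->T, B1->T, B1->T, B1->T, B1->T, B1->T, B1->T, B1->T, B1->T, B1->T, B1->T, B1->T, B1->F, B3->E, ...; covered: B1=T, B1=F, B2=T, B2=F, B3=S, B3=E, B4=T, B5=E, B8=F, B9=F, B10=E, B11=T
the full pool covers 18 outcomes: B1=T, B1=F, B2=T, B2=F, B3=S, B3=E, B4=T, B4=F, B5=S, B5=E, B6=T, B8=F, B9=T, B9=F, B10=S, B10=E, B11=T, B11=F
every size-1 subset falls short of the 18 outcomes (best: 12/18)
every size-2 subset falls short of the 18 outcomes (best: 15/18)
inputs {1, 6, 8} (size 3) cover everything; no size-3 subset with a lexicographically smaller index list covers all 18

Answer: 1, 6, 8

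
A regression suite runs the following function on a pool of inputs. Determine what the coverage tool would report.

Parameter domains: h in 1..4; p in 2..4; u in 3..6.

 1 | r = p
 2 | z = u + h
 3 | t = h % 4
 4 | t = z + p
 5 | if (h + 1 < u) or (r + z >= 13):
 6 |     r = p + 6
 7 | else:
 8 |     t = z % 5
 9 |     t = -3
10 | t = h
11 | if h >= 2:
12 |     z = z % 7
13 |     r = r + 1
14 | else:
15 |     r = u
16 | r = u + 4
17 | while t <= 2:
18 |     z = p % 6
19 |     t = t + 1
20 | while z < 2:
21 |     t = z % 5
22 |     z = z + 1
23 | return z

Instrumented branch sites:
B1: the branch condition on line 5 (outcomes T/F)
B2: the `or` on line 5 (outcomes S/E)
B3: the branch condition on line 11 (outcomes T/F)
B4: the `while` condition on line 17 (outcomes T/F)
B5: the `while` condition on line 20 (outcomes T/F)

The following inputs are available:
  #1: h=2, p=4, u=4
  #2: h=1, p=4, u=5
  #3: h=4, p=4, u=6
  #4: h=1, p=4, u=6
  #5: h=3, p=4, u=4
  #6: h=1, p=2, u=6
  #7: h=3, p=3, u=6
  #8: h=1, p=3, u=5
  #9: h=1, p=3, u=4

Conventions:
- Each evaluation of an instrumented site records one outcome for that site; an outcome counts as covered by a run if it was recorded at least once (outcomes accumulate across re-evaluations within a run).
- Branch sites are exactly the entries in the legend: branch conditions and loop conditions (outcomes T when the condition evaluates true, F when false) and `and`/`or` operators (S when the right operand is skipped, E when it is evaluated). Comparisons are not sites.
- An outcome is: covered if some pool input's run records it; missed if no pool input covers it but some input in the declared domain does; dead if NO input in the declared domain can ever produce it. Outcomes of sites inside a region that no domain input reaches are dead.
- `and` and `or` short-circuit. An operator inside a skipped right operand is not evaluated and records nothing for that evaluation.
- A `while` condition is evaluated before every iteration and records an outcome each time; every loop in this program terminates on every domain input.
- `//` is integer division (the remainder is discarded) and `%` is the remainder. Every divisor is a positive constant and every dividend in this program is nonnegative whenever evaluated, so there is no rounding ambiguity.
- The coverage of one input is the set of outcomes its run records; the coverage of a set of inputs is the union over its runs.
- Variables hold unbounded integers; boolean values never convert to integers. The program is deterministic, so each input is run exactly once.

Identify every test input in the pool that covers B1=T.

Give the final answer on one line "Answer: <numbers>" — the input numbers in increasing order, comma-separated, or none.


input #1 (h=2, p=4, u=4): covers B1=T
input #2 (h=1, p=4, u=5): covers B1=T
input #3 (h=4, p=4, u=6): covers B1=T
input #4 (h=1, p=4, u=6): covers B1=T
input #5 (h=3, p=4, u=4): misses B1=T
input #6 (h=1, p=2, u=6): covers B1=T
input #7 (h=3, p=3, u=6): covers B1=T
input #8 (h=1, p=3, u=5): covers B1=T
input #9 (h=1, p=3, u=4): covers B1=T
Answer: 1, 2, 3, 4, 6, 7, 8, 9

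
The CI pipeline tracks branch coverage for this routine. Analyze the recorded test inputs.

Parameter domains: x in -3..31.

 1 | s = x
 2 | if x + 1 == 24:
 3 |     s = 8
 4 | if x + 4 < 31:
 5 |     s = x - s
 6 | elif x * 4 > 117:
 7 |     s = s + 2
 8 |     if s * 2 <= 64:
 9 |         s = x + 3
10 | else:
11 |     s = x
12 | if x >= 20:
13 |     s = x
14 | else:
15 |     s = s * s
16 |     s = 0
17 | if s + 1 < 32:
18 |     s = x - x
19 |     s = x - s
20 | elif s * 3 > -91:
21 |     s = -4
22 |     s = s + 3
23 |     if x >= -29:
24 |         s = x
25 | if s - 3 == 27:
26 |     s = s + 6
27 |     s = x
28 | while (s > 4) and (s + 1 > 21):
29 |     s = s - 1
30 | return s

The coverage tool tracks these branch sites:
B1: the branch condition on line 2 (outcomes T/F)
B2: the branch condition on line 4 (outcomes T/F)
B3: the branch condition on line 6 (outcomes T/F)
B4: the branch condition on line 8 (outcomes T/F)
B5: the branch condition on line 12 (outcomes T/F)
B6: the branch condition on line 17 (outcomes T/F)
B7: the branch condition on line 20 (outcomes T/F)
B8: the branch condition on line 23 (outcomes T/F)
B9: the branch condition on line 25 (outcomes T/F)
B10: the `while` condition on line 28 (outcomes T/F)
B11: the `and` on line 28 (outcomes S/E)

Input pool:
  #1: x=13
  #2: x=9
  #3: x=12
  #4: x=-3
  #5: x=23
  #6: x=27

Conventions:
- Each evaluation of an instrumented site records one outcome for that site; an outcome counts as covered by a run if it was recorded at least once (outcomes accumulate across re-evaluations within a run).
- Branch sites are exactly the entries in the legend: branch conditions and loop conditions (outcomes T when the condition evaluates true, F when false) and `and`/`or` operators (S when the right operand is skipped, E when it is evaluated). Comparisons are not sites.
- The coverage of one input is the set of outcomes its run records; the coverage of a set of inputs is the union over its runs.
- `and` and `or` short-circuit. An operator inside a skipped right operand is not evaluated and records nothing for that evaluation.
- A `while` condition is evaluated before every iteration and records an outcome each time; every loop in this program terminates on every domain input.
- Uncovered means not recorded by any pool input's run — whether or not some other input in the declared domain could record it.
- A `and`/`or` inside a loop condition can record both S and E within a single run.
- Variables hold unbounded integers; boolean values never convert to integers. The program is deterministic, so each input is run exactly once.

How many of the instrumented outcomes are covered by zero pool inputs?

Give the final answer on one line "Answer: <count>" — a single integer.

input #1 (x=13): covers B1=F, B2=T, B5=F, B6=T, B9=F, B10=F, B11=E
input #2 (x=9): covers B1=F, B2=T, B5=F, B6=T, B9=F, B10=F, B11=E
input #3 (x=12): covers B1=F, B2=T, B5=F, B6=T, B9=F, B10=F, B11=E
input #4 (x=-3): covers B1=F, B2=T, B5=F, B6=T, B9=F, B10=F, B11=S
input #5 (x=23): covers B1=T, B2=T, B5=T, B6=T, B9=F, B10=T, B10=F, B11=E
input #6 (x=27): covers B1=F, B2=F, B3=F, B5=T, B6=T, B9=F, B10=T, B10=F, B11=E
union over the pool: B1=T, B1=F, B2=T, B2=F, B3=F, B5=T, B5=F, B6=T, B9=F, B10=T, B10=F, B11=S, B11=E
uncovered (9 of 22): B3=T, B4=T, B4=F, B6=F, B7=T, B7=F, B8=T, B8=F, B9=T

Answer: 9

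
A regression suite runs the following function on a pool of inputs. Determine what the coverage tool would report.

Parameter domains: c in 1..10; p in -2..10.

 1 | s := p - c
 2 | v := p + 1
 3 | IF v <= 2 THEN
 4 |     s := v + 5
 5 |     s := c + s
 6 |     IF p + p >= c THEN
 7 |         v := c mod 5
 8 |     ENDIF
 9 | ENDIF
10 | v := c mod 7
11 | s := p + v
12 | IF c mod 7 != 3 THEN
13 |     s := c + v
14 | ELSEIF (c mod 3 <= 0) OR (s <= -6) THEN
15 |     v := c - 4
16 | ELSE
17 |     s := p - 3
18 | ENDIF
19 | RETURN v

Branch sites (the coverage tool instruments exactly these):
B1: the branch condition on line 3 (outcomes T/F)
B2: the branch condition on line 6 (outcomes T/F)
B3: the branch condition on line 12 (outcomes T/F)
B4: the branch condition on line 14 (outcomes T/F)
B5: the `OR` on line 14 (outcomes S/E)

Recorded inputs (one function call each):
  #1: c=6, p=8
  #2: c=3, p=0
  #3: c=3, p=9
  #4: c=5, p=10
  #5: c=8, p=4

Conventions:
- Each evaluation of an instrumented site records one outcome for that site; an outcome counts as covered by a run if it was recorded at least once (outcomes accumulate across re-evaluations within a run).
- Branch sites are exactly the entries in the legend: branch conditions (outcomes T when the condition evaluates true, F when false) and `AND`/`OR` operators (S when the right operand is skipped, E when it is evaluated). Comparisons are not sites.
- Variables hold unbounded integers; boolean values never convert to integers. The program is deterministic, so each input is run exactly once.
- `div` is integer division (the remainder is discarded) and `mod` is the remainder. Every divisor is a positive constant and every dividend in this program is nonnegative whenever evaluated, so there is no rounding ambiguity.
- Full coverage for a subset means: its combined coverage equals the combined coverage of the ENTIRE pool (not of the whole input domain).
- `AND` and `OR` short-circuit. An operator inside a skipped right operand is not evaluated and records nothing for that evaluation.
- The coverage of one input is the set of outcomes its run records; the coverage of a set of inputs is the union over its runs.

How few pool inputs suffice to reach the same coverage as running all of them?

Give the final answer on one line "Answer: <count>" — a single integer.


#1 (c=6, p=8) -> B1->F, B3->T; covered: B1=F, B3=T
#2 (c=3, p=0) -> B1->T, B2->F, B3->F, B5->S, B4->T; covered: B1=T, B2=F, B3=F, B4=T, B5=S
#3 (c=3, p=9) -> B1->F, B3->F, B5->S, B4->T; covered: B1=F, B3=F, B4=T, B5=S
#4 (c=5, p=10) -> B1->F, B3->T; covered: B1=F, B3=T
#5 (c=8, p=4) -> B1->F, B3->T; covered: B1=F, B3=T
union over all inputs: B1=T, B1=F, B2=F, B3=T, B3=F, B4=T, B5=S (7 outcomes)
no size-1 subset reaches all 7 outcomes (best union: 5/7)
inputs {1, 2} (size 2) cover everything; no size-2 subset with a lexicographically smaller index list covers all 7
Answer: 2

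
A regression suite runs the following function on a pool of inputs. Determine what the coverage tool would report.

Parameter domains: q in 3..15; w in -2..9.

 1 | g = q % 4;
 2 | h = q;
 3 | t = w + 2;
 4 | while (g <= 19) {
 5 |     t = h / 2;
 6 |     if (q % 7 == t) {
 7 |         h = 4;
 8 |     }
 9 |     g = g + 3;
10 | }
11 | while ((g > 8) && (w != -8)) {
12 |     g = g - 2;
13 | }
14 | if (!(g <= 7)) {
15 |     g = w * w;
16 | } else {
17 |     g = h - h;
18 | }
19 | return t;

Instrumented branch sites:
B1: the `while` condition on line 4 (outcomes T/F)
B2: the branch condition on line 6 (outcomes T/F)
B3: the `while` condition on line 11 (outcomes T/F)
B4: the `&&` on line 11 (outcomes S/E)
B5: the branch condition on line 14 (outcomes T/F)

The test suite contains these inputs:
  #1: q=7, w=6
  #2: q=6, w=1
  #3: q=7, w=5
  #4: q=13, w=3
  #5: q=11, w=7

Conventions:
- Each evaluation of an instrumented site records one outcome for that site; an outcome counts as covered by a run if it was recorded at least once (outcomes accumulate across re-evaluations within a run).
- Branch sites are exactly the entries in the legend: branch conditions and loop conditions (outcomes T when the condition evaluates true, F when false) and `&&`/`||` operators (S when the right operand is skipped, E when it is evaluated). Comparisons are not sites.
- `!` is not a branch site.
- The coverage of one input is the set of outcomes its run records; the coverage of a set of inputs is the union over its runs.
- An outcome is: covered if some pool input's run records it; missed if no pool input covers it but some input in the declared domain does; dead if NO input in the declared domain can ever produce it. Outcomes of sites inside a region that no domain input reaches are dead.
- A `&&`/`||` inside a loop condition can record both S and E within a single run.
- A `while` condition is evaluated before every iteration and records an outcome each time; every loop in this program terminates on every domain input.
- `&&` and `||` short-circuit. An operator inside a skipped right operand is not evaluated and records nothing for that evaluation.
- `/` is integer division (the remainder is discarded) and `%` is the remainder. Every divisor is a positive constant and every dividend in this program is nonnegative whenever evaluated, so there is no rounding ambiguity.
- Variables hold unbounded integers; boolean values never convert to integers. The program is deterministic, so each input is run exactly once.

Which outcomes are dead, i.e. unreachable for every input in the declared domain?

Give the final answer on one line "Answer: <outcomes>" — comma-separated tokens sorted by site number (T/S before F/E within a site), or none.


exhaustive pass over the 156-input domain:
  reachable outcomes have witnesses, e.g. B1=T (e.g. q=3, w=-2), B1=F (e.g. q=3, w=-2), B2=T (e.g. q=13, w=-2), B2=F (e.g. q=3, w=-2)
Answer: none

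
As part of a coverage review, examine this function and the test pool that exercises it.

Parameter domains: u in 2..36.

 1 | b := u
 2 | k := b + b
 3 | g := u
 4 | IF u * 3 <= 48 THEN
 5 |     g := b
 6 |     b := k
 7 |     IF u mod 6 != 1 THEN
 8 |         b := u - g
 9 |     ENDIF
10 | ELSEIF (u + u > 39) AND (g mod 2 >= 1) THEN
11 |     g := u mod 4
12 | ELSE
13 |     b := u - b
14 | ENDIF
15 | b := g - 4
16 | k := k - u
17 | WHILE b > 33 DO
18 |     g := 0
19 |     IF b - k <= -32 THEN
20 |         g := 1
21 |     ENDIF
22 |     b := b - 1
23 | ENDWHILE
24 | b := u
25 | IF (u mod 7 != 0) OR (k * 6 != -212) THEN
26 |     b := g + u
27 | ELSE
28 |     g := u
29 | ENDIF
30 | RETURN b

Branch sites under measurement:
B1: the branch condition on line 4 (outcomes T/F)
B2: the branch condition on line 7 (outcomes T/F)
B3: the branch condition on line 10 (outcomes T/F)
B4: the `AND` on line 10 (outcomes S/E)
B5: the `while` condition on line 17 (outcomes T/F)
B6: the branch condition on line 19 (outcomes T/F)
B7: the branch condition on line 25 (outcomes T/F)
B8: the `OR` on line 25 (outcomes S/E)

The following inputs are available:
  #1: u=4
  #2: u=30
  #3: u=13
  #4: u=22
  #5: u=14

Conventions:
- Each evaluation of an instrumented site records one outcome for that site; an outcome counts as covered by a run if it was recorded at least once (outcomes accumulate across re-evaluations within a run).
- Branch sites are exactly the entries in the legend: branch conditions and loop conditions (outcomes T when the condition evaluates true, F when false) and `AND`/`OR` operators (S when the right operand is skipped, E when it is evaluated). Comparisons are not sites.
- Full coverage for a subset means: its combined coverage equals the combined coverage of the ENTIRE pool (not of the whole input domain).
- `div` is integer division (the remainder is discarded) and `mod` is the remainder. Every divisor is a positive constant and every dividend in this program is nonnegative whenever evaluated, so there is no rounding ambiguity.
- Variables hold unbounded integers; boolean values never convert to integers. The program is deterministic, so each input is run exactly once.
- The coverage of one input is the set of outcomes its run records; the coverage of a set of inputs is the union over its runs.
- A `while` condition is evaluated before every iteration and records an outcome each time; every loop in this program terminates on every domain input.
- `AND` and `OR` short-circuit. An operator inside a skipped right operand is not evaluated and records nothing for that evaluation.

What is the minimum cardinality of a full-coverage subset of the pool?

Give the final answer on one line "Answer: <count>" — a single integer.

input #1, u=4: outcomes B1=T, B2=T, B5=F, B7=T, B8=S
input #2, u=30: outcomes B1=F, B3=F, B4=E, B5=F, B7=T, B8=S
input #3, u=13: outcomes B1=T, B2=F, B5=F, B7=T, B8=S
input #4, u=22: outcomes B1=F, B3=F, B4=E, B5=F, B7=T, B8=S
input #5, u=14: outcomes B1=T, B2=T, B5=F, B7=T, B8=E
pool-wide coverage (10 outcomes): B1=T, B1=F, B2=T, B2=F, B3=F, B4=E, B5=F, B7=T, B8=S, B8=E
every size-1 subset falls short of the 10 outcomes (best: 6/10)
every size-2 subset falls short of the 10 outcomes (best: 9/10)
at size 3, {2, 3, 5} reaches all 10 outcomes; every lexicographically earlier size-3 subset fails

Answer: 3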